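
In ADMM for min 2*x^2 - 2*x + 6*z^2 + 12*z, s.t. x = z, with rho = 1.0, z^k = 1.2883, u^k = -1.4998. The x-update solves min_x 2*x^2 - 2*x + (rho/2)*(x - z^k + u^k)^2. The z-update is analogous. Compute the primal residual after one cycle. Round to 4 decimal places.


ADMM iteration with rho = 1.0, z^k = 1.2883, u^k = -1.4998
Step 1: x-update.
Minimize 2*x^2 - 2*x + (1.0/2)*(x - 1.2883 - 1.4998)^2
FOC: (2*2 + 1.0)*x = 2 + 1.0*(1.2883 + 1.4998)
x^{k+1} = 0.9576
Step 2: z-update.
Minimize 6*z^2 + 12*z + (1.0/2)*(0.9576 - z - 1.4998)^2
FOC: (2*6 + 1.0)*z = -12 + 1.0*(0.9576 - 1.4998)
z^{k+1} = -0.9648
Step 3: u-update.
u^{k+1} = -1.4998 + 0.9576 + 0.9648 = 0.4226
Step 4: Primal residual = |0.9576 + 0.9648| = 1.9224


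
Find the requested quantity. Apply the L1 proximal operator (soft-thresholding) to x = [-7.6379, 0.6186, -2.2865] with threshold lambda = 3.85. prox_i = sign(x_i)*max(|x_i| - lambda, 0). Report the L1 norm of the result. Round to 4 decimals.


Soft-thresholding with lambda = 3.85:
prox(-7.6379) = sign(-7.6379)*max(|-7.6379| - 3.85, 0) = -3.7879
prox(0.6186) = sign(0.6186)*max(|0.6186| - 3.85, 0) = 0.0
prox(-2.2865) = sign(-2.2865)*max(|-2.2865| - 3.85, 0) = 0.0
prox(x) = [-3.7879, 0.0, 0.0]
||prox(x)||_1 = 3.7879 + 0.0 + 0.0 = 3.7879


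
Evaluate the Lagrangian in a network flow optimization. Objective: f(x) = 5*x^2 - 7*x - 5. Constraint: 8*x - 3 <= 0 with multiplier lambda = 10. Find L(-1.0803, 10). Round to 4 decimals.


Step 1: Evaluate f(x).
f(-1.0803) = 5*(-1.0803)^2 - 7*(-1.0803) - 5 = 8.3973
Step 2: Evaluate g(x).
g(-1.0803) = 8*-1.0803 - 3 = -11.6424
Step 3: Compute Lagrangian.
L = 8.3973 + 10*-11.6424 = -108.0267


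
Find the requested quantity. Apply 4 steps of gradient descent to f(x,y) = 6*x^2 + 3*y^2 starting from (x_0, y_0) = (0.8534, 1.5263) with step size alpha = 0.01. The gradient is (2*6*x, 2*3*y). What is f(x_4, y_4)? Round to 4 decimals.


Gradient descent on f(x,y) = 6*x^2 + 3*y^2.
Starting point: (0.8534, 1.5263), alpha = 0.01
Step 1: grad_x = 2*6*0.8534 = 10.2408, grad_y = 2*3*1.5263 = 9.1578
  x_1 = 0.8534 - 0.01*10.2408 = 0.751
  y_1 = 1.5263 - 0.01*9.1578 = 1.4347
Step 2: grad_x = 2*6*0.751 = 9.0119, grad_y = 2*3*1.4347 = 8.6083
  x_2 = 0.751 - 0.01*9.0119 = 0.6609
  y_2 = 1.4347 - 0.01*8.6083 = 1.3486
Step 3: grad_x = 2*6*0.6609 = 7.9305, grad_y = 2*3*1.3486 = 8.0918
  x_3 = 0.6609 - 0.01*7.9305 = 0.5816
  y_3 = 1.3486 - 0.01*8.0918 = 1.2677
Step 4: grad_x = 2*6*0.5816 = 6.9788, grad_y = 2*3*1.2677 = 7.6063
  x_4 = 0.5816 - 0.01*6.9788 = 0.5118
  y_4 = 1.2677 - 0.01*7.6063 = 1.1917
f(0.5118, 1.1917) = 6*0.5118^2 + 3*1.1917^2 = 5.8317


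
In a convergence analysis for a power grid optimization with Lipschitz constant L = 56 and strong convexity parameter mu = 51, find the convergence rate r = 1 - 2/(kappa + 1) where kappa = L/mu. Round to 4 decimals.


Step 1: Compute the condition number.
kappa = L/mu = 56/51 = 1.098
Step 2: Compute the convergence rate.
r = 1 - 2/(kappa + 1) = 1 - 2*mu/(L + mu) = (L - mu)/(L + mu) = 5/107 = 0.0467


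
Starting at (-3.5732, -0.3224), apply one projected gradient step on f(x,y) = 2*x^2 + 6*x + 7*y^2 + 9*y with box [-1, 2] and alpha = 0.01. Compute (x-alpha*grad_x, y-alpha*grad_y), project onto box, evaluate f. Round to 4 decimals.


Step 1: Compute gradient at (-3.5732, -0.3224).
grad_x = 2*2*-3.5732 + 6 = -8.2928
grad_y = 2*7*-0.3224 + 9 = 4.4864
Step 2: Gradient step.
x_raw = -3.5732 - 0.01*-8.2928 = -3.4903
y_raw = -0.3224 - 0.01*4.4864 = -0.3673
Step 3: Project onto [-1, 2].
x_proj = clip(-3.4903) = -1.0
y_proj = clip(-0.3673) = -0.3673
Step 4: Evaluate f.
f(-1.0, -0.3673) = -6.3612


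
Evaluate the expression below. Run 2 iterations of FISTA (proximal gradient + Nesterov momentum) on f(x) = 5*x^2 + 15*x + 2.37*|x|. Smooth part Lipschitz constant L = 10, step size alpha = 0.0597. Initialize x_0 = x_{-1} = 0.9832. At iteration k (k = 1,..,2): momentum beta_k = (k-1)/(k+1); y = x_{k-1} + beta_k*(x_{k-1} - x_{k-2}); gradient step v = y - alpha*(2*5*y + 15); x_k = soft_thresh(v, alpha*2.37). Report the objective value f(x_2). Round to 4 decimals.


FISTA on f(x) = 5*x^2 + 15*x + 2.37*|x|
L = 10, alpha = 0.0597
Iteration 1: beta = 0.0, y = 0.9832 + 0.0*(0.9832 - 0.9832) = 0.9832
  grad(y) = 24.832, v = y - alpha*grad = -0.4993
  prox(v) = soft_thresh(-0.4993, 0.1415) = -0.3578
Iteration 2: beta = 0.3333, y = -0.3578 + 0.3333*(-0.3578 - 0.9832) = -0.8048
  grad(y) = 6.9522, v = y - alpha*grad = -1.2198
  prox(v) = soft_thresh(-1.2198, 0.1415) = -1.0783
f(x_2) = 5*(-1.0783)^2 + 15*(-1.0783) + 2.37*|-1.0783| = -7.8053


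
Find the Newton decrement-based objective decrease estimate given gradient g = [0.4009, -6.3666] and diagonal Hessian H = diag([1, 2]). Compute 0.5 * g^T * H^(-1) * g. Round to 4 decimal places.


Step 1: H is diagonal, so H^(-1) * g = [0.4009, -3.1833].
Step 2: g^T H^(-1) g = sum_i g_i^2 / H_ii
  = (0.4009)^2/1 + (-6.3666)^2/2
  = 0.1607 + 20.2668 = 20.4275
Step 3: Objective decrease = 0.5 * g^T H^(-1) g = 10.2138


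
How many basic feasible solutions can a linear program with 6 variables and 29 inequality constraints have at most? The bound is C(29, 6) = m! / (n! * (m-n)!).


Each vertex corresponds to some choice of n active constraints out of m, so the number of vertices is at most C(m, n) = m! / (n!(m-n)!).
m = 29, n = 6
Numerator: 29 * 28 * 27 * 26 * 25 * 24
Denominator: 6! = 720
C(29, 6) = 475020


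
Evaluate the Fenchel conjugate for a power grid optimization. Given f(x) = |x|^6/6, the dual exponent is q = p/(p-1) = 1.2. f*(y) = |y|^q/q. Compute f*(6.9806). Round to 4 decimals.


The conjugate exponent q satisfies 1/p + 1/q = 1.
p = 6, so q = 6/(6 - 1) = 1.2
|y|^q = 6.9806^1.2 = 10.2961
f*(6.9806) = 10.2961 / 1.2 = 8.5801


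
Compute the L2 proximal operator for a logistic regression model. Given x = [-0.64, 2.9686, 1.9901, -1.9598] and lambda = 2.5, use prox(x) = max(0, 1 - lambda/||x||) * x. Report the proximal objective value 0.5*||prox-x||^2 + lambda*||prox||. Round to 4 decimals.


Step 1: Compute ||x||.
||x|| = 4.126
Step 2: Compute scaling factor.
scale = max(0, 1 - 2.5/4.126) = 0.3941
Step 3: prox(x) = [-0.2522, 1.1699, 0.7843, -0.7723]
||prox(x)|| = 1.626
Step 4: Proximal objective.
0.5*||prox-x||^2 = 3.125
lambda*||prox|| = 4.065
Total = 7.1899


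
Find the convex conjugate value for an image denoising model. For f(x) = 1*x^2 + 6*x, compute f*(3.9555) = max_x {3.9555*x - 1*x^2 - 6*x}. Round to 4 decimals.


f*(y) = sup_x {y*x - a*x^2 - b*x} = sup_x {(y-b)*x - a*x^2}
FOC: (y - b) - 2a*x = 0 => x* = (y - b)/(2a)
x* = (3.9555 - 6)/(2*1) = -1.0223
f*(3.9555) = (y-b)^2/(4a) = (3.9555 - 6)^2/(4*1)
= 4.18/4 = 1.045


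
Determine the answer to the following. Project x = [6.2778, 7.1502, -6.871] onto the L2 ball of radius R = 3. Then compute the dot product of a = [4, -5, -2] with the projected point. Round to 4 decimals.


Step 1: Compute ||x|| (intermediates to 6 decimals).
||x|| = sqrt(6.2778^2 + 7.1502^2 + (-6.871)^2) = 11.736557
Step 2: Project.
Since ||x|| > R, scale = R/||x|| = 3/11.736557 = 0.255612, proj(x) = scale * x
proj(x) = [1.604681, 1.827677, -1.75631]
Step 3: Dot product.
a^T * proj(x) = 4*1.604681 - 5*1.827677 - 2*(-1.75631) = 0.793


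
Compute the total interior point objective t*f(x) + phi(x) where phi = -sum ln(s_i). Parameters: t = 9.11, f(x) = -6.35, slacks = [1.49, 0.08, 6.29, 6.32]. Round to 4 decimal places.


Step 1: Compute log-barrier.
ln values: [0.3988, -2.5257, 1.839, 1.8437]
phi = -(0.3988 - 2.5257 + 1.839 + 1.8437) = -1.5557
Step 2: Compute augmented objective.
t*f(x) = 9.11*-6.35 = -57.8485
Total = -57.8485 - 1.5557 = -59.4042


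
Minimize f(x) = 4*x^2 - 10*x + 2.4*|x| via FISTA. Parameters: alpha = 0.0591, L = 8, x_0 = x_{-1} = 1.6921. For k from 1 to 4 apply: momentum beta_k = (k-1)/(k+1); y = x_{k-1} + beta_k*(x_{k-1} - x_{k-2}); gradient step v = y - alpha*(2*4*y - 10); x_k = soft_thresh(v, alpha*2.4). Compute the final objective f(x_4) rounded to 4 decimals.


FISTA on f(x) = 4*x^2 - 10*x + 2.4*|x|
L = 8, alpha = 0.0591
Iteration 1: beta = 0.0, y = 1.6921 + 0.0*(1.6921 - 1.6921) = 1.6921
  grad(y) = 3.5368, v = y - alpha*grad = 1.4831
  prox(v) = soft_thresh(1.4831, 0.1418) = 1.3412
Iteration 2: beta = 0.3333, y = 1.3412 + 0.3333*(1.3412 - 1.6921) = 1.2243
  grad(y) = -0.2058, v = y - alpha*grad = 1.2364
  prox(v) = soft_thresh(1.2364, 0.1418) = 1.0946
Iteration 3: beta = 0.5, y = 1.0946 + 0.5*(1.0946 - 1.3412) = 0.9713
  grad(y) = -2.2297, v = y - alpha*grad = 1.1031
  prox(v) = soft_thresh(1.1031, 0.1418) = 0.9612
Iteration 4: beta = 0.6, y = 0.9612 + 0.6*(0.9612 - 1.0946) = 0.8812
  grad(y) = -2.9505, v = y - alpha*grad = 1.0556
  prox(v) = soft_thresh(1.0556, 0.1418) = 0.9137
f(x_4) = 4*0.9137^2 - 10*0.9137 + 2.4*|0.9137| = -3.6047


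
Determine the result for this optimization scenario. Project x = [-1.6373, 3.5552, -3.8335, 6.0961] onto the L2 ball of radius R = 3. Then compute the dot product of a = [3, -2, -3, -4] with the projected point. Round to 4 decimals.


Step 1: Compute ||x|| (intermediates to 6 decimals).
||x|| = sqrt((-1.6373)^2 + 3.5552^2 + (-3.8335)^2 + 6.0961^2) = 8.19624
Step 2: Project.
Since ||x|| > R, scale = R/||x|| = 3/8.19624 = 0.366021, proj(x) = scale * x
proj(x) = [-0.599286, 1.301278, -1.403142, 2.231301]
Step 3: Dot product.
a^T * proj(x) = 3*(-0.599286) - 2*1.301278 - 3*(-1.403142) - 4*2.231301 = -9.1162


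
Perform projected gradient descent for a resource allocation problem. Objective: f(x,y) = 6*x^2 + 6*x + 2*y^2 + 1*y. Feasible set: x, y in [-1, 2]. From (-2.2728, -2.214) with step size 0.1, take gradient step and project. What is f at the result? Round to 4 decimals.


Step 1: Compute gradient at (-2.2728, -2.214).
grad_x = 2*6*-2.2728 + 6 = -21.2736
grad_y = 2*2*-2.214 + 1 = -7.856
Step 2: Gradient step.
x_raw = -2.2728 - 0.1*-21.2736 = -0.1454
y_raw = -2.214 - 0.1*-7.856 = -1.4284
Step 3: Project onto [-1, 2].
x_proj = clip(-0.1454) = -0.1454
y_proj = clip(-1.4284) = -1.0
Step 4: Evaluate f.
f(-0.1454, -1.0) = 0.2543


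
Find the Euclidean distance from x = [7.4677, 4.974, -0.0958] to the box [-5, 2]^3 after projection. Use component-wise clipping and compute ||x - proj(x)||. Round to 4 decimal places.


Project each component onto [-5, 2].
clip(7.4677) = 2.0, clip(4.974) = 2.0, clip(-0.0958) = -0.0958
Projection = [2.0, 2.0, -0.0958]
Squared diffs: [29.8957, 8.8447, 0.0]
Distance = sqrt(38.7404) = 6.2242


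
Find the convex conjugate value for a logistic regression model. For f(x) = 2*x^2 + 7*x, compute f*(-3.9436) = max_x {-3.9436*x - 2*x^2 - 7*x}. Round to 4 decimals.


f*(y) = sup_x {y*x - a*x^2 - b*x} = sup_x {(y-b)*x - a*x^2}
FOC: (y - b) - 2a*x = 0 => x* = (y - b)/(2a)
x* = (-3.9436 - 7)/(2*2) = -2.7359
f*(-3.9436) = (y-b)^2/(4a) = (-3.9436 - 7)^2/(4*2)
= 119.7624/8 = 14.9703


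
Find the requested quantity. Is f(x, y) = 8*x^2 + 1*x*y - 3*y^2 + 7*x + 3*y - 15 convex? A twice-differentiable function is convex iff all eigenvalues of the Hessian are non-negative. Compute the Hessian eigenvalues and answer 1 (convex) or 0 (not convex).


The Hessian of f(x,y) = 8*x^2 + 1*x*y - 3*y^2 + 7*x + 3*y - 15 is:
H = [[16, 1], [1, -6]]
Trace = 16 - 6 = 10
Determinant = 16*-6 - (1)^2 = -97
Discriminant = (10)^2 - 4*-97 = 488.0
Eigenvalues: lambda_1 = -6.0454, lambda_2 = 16.0454
The function is not convex.

0


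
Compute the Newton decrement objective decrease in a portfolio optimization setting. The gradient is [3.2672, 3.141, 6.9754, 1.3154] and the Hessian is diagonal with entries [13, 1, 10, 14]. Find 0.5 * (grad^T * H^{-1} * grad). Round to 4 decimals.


Step 1: H is diagonal, so H^(-1) * g = [0.2513, 3.141, 0.6975, 0.094].
Step 2: g^T H^(-1) g = sum_i g_i^2 / H_ii
  = (3.2672)^2/13 + (3.141)^2/1 + (6.9754)^2/10 + (1.3154)^2/14
  = 0.8211 + 9.8659 + 4.8656 + 0.1236 = 15.6762
Step 3: Objective decrease = 0.5 * g^T H^(-1) g = 7.8381


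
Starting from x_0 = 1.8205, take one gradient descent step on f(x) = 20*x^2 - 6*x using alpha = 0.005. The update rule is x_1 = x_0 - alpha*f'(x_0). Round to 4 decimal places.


We compute the gradient at x_0 and apply the update.
f'(x) = 40*x - 6
f'(1.8205) = 40*1.8205 - 6 = 66.82
x_1 = 1.8205 - 0.005*66.82 = 1.4864


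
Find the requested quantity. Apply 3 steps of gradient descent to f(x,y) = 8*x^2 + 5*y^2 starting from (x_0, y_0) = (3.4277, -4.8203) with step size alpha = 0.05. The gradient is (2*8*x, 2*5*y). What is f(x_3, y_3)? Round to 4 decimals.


Gradient descent on f(x,y) = 8*x^2 + 5*y^2.
Starting point: (3.4277, -4.8203), alpha = 0.05
Step 1: grad_x = 2*8*3.4277 = 54.8432, grad_y = 2*5*-4.8203 = -48.203
  x_1 = 3.4277 - 0.05*54.8432 = 0.6855
  y_1 = -4.8203 - 0.05*-48.203 = -2.4102
Step 2: grad_x = 2*8*0.6855 = 10.9686, grad_y = 2*5*-2.4102 = -24.1015
  x_2 = 0.6855 - 0.05*10.9686 = 0.1371
  y_2 = -2.4102 - 0.05*-24.1015 = -1.2051
Step 3: grad_x = 2*8*0.1371 = 2.1937, grad_y = 2*5*-1.2051 = -12.0508
  x_3 = 0.1371 - 0.05*2.1937 = 0.0274
  y_3 = -1.2051 - 0.05*-12.0508 = -0.6025
f(0.0274, -0.6025) = 8*0.0274^2 + 5*(-0.6025)^2 = 1.8213


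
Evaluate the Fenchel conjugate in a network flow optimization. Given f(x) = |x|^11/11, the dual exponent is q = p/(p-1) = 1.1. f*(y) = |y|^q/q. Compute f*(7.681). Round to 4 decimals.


The conjugate exponent q satisfies 1/p + 1/q = 1.
p = 11, so q = 11/(11 - 1) = 1.1
|y|^q = 7.681^1.1 = 9.418
f*(7.681) = 9.418 / 1.1 = 8.5618


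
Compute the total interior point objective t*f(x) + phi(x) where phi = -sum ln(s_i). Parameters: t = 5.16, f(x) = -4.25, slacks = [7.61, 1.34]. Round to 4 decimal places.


Step 1: Compute log-barrier.
ln values: [2.0295, 0.2927]
phi = -(2.0295 + 0.2927) = -2.3221
Step 2: Compute augmented objective.
t*f(x) = 5.16*-4.25 = -21.93
Total = -21.93 - 2.3221 = -24.2521


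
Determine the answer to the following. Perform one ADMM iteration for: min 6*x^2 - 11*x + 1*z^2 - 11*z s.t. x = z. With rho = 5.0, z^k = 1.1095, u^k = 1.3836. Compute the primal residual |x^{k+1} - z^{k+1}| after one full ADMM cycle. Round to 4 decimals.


ADMM iteration with rho = 5.0, z^k = 1.1095, u^k = 1.3836
Step 1: x-update.
Minimize 6*x^2 - 11*x + (5.0/2)*(x - 1.1095 + 1.3836)^2
FOC: (2*6 + 5.0)*x = 11 + 5.0*(1.1095 - 1.3836)
x^{k+1} = 0.5664
Step 2: z-update.
Minimize 1*z^2 - 11*z + (5.0/2)*(0.5664 - z + 1.3836)^2
FOC: (2*1 + 5.0)*z = 11 + 5.0*(0.5664 + 1.3836)
z^{k+1} = 2.9643
Step 3: u-update.
u^{k+1} = 1.3836 + 0.5664 - 2.9643 = -1.0143
Step 4: Primal residual = |0.5664 - 2.9643| = 2.3979


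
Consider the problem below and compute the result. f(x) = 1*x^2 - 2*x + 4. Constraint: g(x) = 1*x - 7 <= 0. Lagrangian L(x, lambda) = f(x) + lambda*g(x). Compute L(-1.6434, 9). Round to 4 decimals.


Step 1: Evaluate f(x).
f(-1.6434) = 1*(-1.6434)^2 - 2*(-1.6434) + 4 = 9.9876
Step 2: Evaluate g(x).
g(-1.6434) = 1*-1.6434 - 7 = -8.6434
Step 3: Compute Lagrangian.
L = 9.9876 + 9*-8.6434 = -67.803


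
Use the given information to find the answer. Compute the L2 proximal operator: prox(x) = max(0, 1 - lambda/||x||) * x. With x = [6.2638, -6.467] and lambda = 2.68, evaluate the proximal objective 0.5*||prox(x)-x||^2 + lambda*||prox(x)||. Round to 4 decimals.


Step 1: Compute ||x||.
||x|| = 9.0032
Step 2: Compute scaling factor.
scale = max(0, 1 - 2.68/9.0032) = 0.7023
Step 3: prox(x) = [4.3992, -4.542]
||prox(x)|| = 6.3232
Step 4: Proximal objective.
0.5*||prox-x||^2 = 3.5912
lambda*||prox|| = 16.9462
Total = 20.5373


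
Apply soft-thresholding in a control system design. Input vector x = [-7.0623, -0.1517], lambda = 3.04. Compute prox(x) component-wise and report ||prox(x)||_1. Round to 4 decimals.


Soft-thresholding with lambda = 3.04:
prox(-7.0623) = sign(-7.0623)*max(|-7.0623| - 3.04, 0) = -4.0223
prox(-0.1517) = sign(-0.1517)*max(|-0.1517| - 3.04, 0) = 0.0
prox(x) = [-4.0223, 0.0]
||prox(x)||_1 = 4.0223 + 0.0 = 4.0223


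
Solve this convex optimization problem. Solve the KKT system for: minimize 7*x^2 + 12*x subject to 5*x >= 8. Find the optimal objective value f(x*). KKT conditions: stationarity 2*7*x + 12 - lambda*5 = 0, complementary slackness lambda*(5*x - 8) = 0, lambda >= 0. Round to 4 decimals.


Step 1: Try lambda = 0 (constraint inactive).
x_unc = -12/(2*7) = -0.8571
Check: 5*-0.8571 = -4.2855 < 8 -- violated!
Step 2: Constraint must be active: 5*x = 8
x* = 8/5 = 1.6
lambda = (2*7*1.6 + 12)/5 = 6.88
Step 3: Compute optimal value.
f(x*) = 7*1.6^2 + 12*1.6 = 37.12


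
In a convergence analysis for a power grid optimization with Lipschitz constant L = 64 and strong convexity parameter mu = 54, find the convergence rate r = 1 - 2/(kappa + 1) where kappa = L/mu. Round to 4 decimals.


Step 1: Compute the condition number.
kappa = L/mu = 64/54 = 1.1852
Step 2: Compute the convergence rate.
r = 1 - 2/(kappa + 1) = 1 - 2*mu/(L + mu) = (L - mu)/(L + mu) = 10/118 = 0.0847


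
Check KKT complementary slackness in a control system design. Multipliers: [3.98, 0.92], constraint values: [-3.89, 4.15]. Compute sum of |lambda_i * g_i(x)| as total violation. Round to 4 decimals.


KKT complementary slackness check:
lambda_1 * g_1 = 3.98 * -3.89 = -15.4822
lambda_2 * g_2 = 0.92 * 4.15 = 3.818
Total violation = 15.4822 + 3.818 = 19.3002


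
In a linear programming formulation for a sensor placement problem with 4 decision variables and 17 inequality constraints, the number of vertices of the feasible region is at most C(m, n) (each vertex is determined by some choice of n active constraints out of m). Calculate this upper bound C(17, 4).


Each vertex corresponds to some choice of n active constraints out of m, so the number of vertices is at most C(m, n) = m! / (n!(m-n)!).
m = 17, n = 4
Numerator: 17 * 16 * 15 * 14
Denominator: 4! = 24
C(17, 4) = 2380


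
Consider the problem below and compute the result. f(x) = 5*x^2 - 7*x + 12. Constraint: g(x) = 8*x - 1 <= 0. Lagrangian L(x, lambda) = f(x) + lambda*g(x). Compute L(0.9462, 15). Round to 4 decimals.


Step 1: Evaluate f(x).
f(0.9462) = 5*0.9462^2 - 7*0.9462 + 12 = 9.8531
Step 2: Evaluate g(x).
g(0.9462) = 8*0.9462 - 1 = 6.5696
Step 3: Compute Lagrangian.
L = 9.8531 + 15*6.5696 = 108.3971


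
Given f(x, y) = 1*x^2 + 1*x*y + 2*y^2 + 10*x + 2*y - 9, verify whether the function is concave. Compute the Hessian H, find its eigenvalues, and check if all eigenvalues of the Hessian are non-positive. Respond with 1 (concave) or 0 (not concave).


The Hessian of f(x,y) = 1*x^2 + 1*x*y + 2*y^2 + 10*x + 2*y - 9 is:
H = [[2, 1], [1, 4]]
Trace = 2 + 4 = 6
Determinant = 2*4 - (1)^2 = 7
Discriminant = (6)^2 - 4*7 = 8.0
Eigenvalues: lambda_1 = 1.5858, lambda_2 = 4.4142
The function is not concave.

0


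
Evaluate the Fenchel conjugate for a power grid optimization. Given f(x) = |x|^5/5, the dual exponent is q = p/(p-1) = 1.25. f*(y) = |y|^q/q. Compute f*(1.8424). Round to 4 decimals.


The conjugate exponent q satisfies 1/p + 1/q = 1.
p = 5, so q = 5/(5 - 1) = 1.25
|y|^q = 1.8424^1.25 = 2.1465
f*(1.8424) = 2.1465 / 1.25 = 1.7172


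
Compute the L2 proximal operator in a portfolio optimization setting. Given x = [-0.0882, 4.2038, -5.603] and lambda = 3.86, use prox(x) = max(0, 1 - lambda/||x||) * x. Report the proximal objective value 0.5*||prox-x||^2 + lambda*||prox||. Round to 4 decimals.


Step 1: Compute ||x||.
||x|| = 7.0052
Step 2: Compute scaling factor.
scale = max(0, 1 - 3.86/7.0052) = 0.449
Step 3: prox(x) = [-0.0396, 1.8874, -2.5157]
||prox(x)|| = 3.1452
Step 4: Proximal objective.
0.5*||prox-x||^2 = 7.4498
lambda*||prox|| = 12.1405
Total = 19.5904


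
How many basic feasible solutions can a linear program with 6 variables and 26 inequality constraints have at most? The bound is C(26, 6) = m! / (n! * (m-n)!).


Each vertex corresponds to some choice of n active constraints out of m, so the number of vertices is at most C(m, n) = m! / (n!(m-n)!).
m = 26, n = 6
Numerator: 26 * 25 * 24 * 23 * 22 * 21
Denominator: 6! = 720
C(26, 6) = 230230


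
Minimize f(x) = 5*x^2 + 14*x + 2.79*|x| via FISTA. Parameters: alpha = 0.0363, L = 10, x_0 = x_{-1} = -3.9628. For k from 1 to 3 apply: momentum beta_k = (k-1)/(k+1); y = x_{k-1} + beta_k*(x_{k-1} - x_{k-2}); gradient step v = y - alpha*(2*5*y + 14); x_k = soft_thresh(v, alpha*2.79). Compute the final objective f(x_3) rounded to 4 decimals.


FISTA on f(x) = 5*x^2 + 14*x + 2.79*|x|
L = 10, alpha = 0.0363
Iteration 1: beta = 0.0, y = -3.9628 + 0.0*(-3.9628 + 3.9628) = -3.9628
  grad(y) = -25.628, v = y - alpha*grad = -3.0325
  prox(v) = soft_thresh(-3.0325, 0.1013) = -2.9312
Iteration 2: beta = 0.3333, y = -2.9312 + 0.3333*(-2.9312 + 3.9628) = -2.5874
  grad(y) = -11.8737, v = y - alpha*grad = -2.1564
  prox(v) = soft_thresh(-2.1564, 0.1013) = -2.0551
Iteration 3: beta = 0.5, y = -2.0551 + 0.5*(-2.0551 + 2.9312) = -1.617
  grad(y) = -2.17, v = y - alpha*grad = -1.5382
  prox(v) = soft_thresh(-1.5382, 0.1013) = -1.437
f(x_3) = 5*(-1.437)^2 + 14*(-1.437) + 2.79*|-1.437| = -5.7841


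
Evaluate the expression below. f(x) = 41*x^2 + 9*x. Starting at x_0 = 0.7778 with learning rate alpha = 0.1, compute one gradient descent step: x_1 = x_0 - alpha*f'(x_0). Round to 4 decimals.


We compute the gradient at x_0 and apply the update.
f'(x) = 82*x + 9
f'(0.7778) = 82*0.7778 + 9 = 72.7796
x_1 = 0.7778 - 0.1*72.7796 = -6.5002


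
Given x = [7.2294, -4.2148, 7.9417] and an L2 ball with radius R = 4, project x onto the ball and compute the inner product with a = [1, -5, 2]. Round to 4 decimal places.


Step 1: Compute ||x|| (intermediates to 6 decimals).
||x|| = sqrt(7.2294^2 + (-4.2148)^2 + 7.9417^2) = 11.53687
Step 2: Project.
Since ||x|| > R, scale = R/||x|| = 4/11.53687 = 0.346714, proj(x) = scale * x
proj(x) = [2.506534, -1.46133, 2.753499]
Step 3: Dot product.
a^T * proj(x) = 1*2.506534 - 5*(-1.46133) + 2*2.753499 = 15.3202


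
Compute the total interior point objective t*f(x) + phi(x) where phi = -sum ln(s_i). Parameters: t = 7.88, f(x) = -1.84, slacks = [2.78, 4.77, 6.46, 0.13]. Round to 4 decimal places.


Step 1: Compute log-barrier.
ln values: [1.0225, 1.5623, 1.8656, -2.0402]
phi = -(1.0225 + 1.5623 + 1.8656 - 2.0402) = -2.4102
Step 2: Compute augmented objective.
t*f(x) = 7.88*-1.84 = -14.4992
Total = -14.4992 - 2.4102 = -16.9094


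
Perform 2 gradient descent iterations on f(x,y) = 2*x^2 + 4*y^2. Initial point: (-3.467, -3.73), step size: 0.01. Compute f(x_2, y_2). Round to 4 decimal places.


Gradient descent on f(x,y) = 2*x^2 + 4*y^2.
Starting point: (-3.467, -3.73), alpha = 0.01
Step 1: grad_x = 2*2*-3.467 = -13.868, grad_y = 2*4*-3.73 = -29.84
  x_1 = -3.467 - 0.01*-13.868 = -3.3283
  y_1 = -3.73 - 0.01*-29.84 = -3.4316
Step 2: grad_x = 2*2*-3.3283 = -13.3133, grad_y = 2*4*-3.4316 = -27.4528
  x_2 = -3.3283 - 0.01*-13.3133 = -3.1952
  y_2 = -3.4316 - 0.01*-27.4528 = -3.1571
f(-3.1952, -3.1571) = 2*(-3.1952)^2 + 4*(-3.1571)^2 = 60.2869


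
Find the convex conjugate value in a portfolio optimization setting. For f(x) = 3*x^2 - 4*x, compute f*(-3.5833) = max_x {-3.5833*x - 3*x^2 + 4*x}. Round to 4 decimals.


f*(y) = sup_x {y*x - a*x^2 - b*x} = sup_x {(y-b)*x - a*x^2}
FOC: (y - b) - 2a*x = 0 => x* = (y - b)/(2a)
x* = (-3.5833 + 4)/(2*3) = 0.0695
f*(-3.5833) = (y-b)^2/(4a) = (-3.5833 + 4)^2/(4*3)
= 0.1736/12 = 0.0145


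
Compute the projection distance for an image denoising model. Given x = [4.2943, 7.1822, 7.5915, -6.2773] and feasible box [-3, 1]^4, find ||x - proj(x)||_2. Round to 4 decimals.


Project each component onto [-3, 1].
clip(4.2943) = 1.0, clip(7.1822) = 1.0, clip(7.5915) = 1.0, clip(-6.2773) = -3.0
Projection = [1.0, 1.0, 1.0, -3.0]
Squared diffs: [10.8524, 38.2196, 43.4479, 10.7407]
Distance = sqrt(103.2606) = 10.1617


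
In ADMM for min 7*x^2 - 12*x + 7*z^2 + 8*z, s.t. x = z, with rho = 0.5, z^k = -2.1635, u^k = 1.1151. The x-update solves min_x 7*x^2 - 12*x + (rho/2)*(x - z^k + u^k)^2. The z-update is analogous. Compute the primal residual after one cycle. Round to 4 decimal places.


ADMM iteration with rho = 0.5, z^k = -2.1635, u^k = 1.1151
Step 1: x-update.
Minimize 7*x^2 - 12*x + (0.5/2)*(x + 2.1635 + 1.1151)^2
FOC: (2*7 + 0.5)*x = 12 + 0.5*(-2.1635 - 1.1151)
x^{k+1} = 0.7145
Step 2: z-update.
Minimize 7*z^2 + 8*z + (0.5/2)*(0.7145 - z + 1.1151)^2
FOC: (2*7 + 0.5)*z = -8 + 0.5*(0.7145 + 1.1151)
z^{k+1} = -0.4886
Step 3: u-update.
u^{k+1} = 1.1151 + 0.7145 + 0.4886 = 2.3183
Step 4: Primal residual = |0.7145 + 0.4886| = 1.2032


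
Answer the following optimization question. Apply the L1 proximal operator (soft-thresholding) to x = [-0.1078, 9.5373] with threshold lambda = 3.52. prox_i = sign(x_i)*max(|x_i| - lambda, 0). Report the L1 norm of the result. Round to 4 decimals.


Soft-thresholding with lambda = 3.52:
prox(-0.1078) = sign(-0.1078)*max(|-0.1078| - 3.52, 0) = 0.0
prox(9.5373) = sign(9.5373)*max(|9.5373| - 3.52, 0) = 6.0173
prox(x) = [0.0, 6.0173]
||prox(x)||_1 = 0.0 + 6.0173 = 6.0173


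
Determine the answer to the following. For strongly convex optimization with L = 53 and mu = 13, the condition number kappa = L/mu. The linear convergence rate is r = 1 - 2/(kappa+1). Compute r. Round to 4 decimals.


Step 1: Compute the condition number.
kappa = L/mu = 53/13 = 4.0769
Step 2: Compute the convergence rate.
r = 1 - 2/(kappa + 1) = 1 - 2*mu/(L + mu) = (L - mu)/(L + mu) = 40/66 = 0.6061


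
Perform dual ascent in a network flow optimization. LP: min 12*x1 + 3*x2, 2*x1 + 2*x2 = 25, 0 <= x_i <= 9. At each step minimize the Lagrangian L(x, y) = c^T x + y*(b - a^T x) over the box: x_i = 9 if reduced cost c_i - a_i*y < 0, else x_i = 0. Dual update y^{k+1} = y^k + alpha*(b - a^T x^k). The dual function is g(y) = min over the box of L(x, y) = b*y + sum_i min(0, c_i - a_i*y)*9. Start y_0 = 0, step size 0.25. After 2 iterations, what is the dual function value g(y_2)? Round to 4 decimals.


Dual ascent for LP: min 12*x1 + 3*x2, 2*x1 + 2*x2 = 25, 0 <= x_i <= 9
Step 1: y^k = 0.0, reduced costs: (12.0, 3.0)
  x^k = (0.0, 0.0), subgradient = b - a^T x = 25.0
  y^{k+1} = 0.0 + 0.25*25.0 = 6.25
Step 2: y^k = 6.25, reduced costs: (-0.5, -9.5)
  x^k = (9.0, 9.0), subgradient = b - a^T x = -11.0
  y^{k+1} = 6.25 + 0.25*-11.0 = 3.5
Dual objective at y_2 = 3.5: reduced costs (5.0, -4.0), box minimizer x = (0.0, 9.0)
g(y_2) = b*y + (c1 - a1*y)*x1 + (c2 - a2*y)*x2 = 25*3.5 + 5.0*0.0 + (-4.0)*9.0 = 87.5 + 0.0 - 36.0 = 51.5


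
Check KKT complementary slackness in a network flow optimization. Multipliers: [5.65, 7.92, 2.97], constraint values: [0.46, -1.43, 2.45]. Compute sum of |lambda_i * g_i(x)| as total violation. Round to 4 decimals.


KKT complementary slackness check:
lambda_1 * g_1 = 5.65 * 0.46 = 2.599
lambda_2 * g_2 = 7.92 * -1.43 = -11.3256
lambda_3 * g_3 = 2.97 * 2.45 = 7.2765
Total violation = 2.599 + 11.3256 + 7.2765 = 21.2011


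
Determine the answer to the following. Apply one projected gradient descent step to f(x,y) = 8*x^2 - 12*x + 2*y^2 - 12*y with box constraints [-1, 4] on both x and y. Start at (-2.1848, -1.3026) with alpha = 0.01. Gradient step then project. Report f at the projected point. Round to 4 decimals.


Step 1: Compute gradient at (-2.1848, -1.3026).
grad_x = 2*8*-2.1848 - 12 = -46.9568
grad_y = 2*2*-1.3026 - 12 = -17.2104
Step 2: Gradient step.
x_raw = -2.1848 - 0.01*-46.9568 = -1.7152
y_raw = -1.3026 - 0.01*-17.2104 = -1.1305
Step 3: Project onto [-1, 4].
x_proj = clip(-1.7152) = -1.0
y_proj = clip(-1.1305) = -1.0
Step 4: Evaluate f.
f(-1.0, -1.0) = 34.0


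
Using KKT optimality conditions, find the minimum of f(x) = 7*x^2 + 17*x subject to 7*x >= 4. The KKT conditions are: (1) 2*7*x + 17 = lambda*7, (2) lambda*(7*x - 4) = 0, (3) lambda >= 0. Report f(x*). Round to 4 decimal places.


Step 1: Try lambda = 0 (constraint inactive).
x_unc = -17/(2*7) = -1.2143
Check: 7*-1.2143 = -8.5001 < 4 -- violated!
Step 2: Constraint must be active: 7*x = 4
x* = 4/7 = 0.5714 (rounded; the exact value 4/7 is used below)
lambda = (2*7*(4/7) + 17)/7 = 3.5714
Step 3: Compute optimal value.
f(x*) = 7*(4/7)^2 + 17*(4/7) = 12.0


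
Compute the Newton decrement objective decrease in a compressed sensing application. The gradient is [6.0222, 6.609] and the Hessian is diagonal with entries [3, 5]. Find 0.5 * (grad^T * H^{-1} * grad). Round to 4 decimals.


Step 1: H is diagonal, so H^(-1) * g = [2.0074, 1.3218].
Step 2: g^T H^(-1) g = sum_i g_i^2 / H_ii
  = (6.0222)^2/3 + (6.609)^2/5
  = 12.089 + 8.7358 = 20.8247
Step 3: Objective decrease = 0.5 * g^T H^(-1) g = 10.4124


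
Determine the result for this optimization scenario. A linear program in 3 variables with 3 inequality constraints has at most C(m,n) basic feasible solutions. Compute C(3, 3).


Each vertex corresponds to some choice of n active constraints out of m, so the number of vertices is at most C(m, n) = m! / (n!(m-n)!).
m = 3, n = 3
Numerator: 3 * 2 * 1
Denominator: 3! = 6
C(3, 3) = 1


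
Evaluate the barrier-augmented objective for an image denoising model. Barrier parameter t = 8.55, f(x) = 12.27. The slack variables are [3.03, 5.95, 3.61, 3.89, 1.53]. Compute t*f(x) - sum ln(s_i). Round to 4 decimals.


Step 1: Compute log-barrier.
ln values: [1.1086, 1.7834, 1.2837, 1.3584, 0.4253]
phi = -(1.1086 + 1.7834 + 1.2837 + 1.3584 + 0.4253) = -5.9593
Step 2: Compute augmented objective.
t*f(x) = 8.55*12.27 = 104.9085
Total = 104.9085 - 5.9593 = 98.9492


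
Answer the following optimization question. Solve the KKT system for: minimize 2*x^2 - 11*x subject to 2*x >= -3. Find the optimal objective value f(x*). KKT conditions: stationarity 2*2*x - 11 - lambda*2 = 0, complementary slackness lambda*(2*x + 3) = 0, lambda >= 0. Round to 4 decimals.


Step 1: Try lambda = 0 (constraint inactive).
Stationarity: 2*2*x - 11 = 0
x* = 11/(2*2) = 2.75
Check constraint: 2*2.75 = 5.5 >= -3 -- satisfied.
Step 2: Compute optimal value.
f(x*) = 2*2.75^2 - 11*2.75 = -15.125


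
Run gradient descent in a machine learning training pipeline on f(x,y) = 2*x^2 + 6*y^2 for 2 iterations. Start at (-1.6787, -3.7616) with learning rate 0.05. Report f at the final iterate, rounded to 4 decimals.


Gradient descent on f(x,y) = 2*x^2 + 6*y^2.
Starting point: (-1.6787, -3.7616), alpha = 0.05
Step 1: grad_x = 2*2*-1.6787 = -6.7148, grad_y = 2*6*-3.7616 = -45.1392
  x_1 = -1.6787 - 0.05*-6.7148 = -1.343
  y_1 = -3.7616 - 0.05*-45.1392 = -1.5046
Step 2: grad_x = 2*2*-1.343 = -5.3718, grad_y = 2*6*-1.5046 = -18.0557
  x_2 = -1.343 - 0.05*-5.3718 = -1.0744
  y_2 = -1.5046 - 0.05*-18.0557 = -0.6019
f(-1.0744, -0.6019) = 2*(-1.0744)^2 + 6*(-0.6019)^2 = 4.4819


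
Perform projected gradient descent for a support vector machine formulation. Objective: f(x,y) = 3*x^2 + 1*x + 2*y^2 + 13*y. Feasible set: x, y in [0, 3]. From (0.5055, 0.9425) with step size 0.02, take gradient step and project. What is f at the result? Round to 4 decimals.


Step 1: Compute gradient at (0.5055, 0.9425).
grad_x = 2*3*0.5055 + 1 = 4.033
grad_y = 2*2*0.9425 + 13 = 16.77
Step 2: Gradient step.
x_raw = 0.5055 - 0.02*4.033 = 0.4248
y_raw = 0.9425 - 0.02*16.77 = 0.6071
Step 3: Project onto [0, 3].
x_proj = clip(0.4248) = 0.4248
y_proj = clip(0.6071) = 0.6071
Step 4: Evaluate f.
f(0.4248, 0.6071) = 9.5957


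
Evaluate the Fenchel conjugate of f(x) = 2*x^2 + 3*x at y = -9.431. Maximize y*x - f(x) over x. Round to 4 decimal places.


f*(y) = sup_x {y*x - a*x^2 - b*x} = sup_x {(y-b)*x - a*x^2}
FOC: (y - b) - 2a*x = 0 => x* = (y - b)/(2a)
x* = (-9.431 - 3)/(2*2) = -3.1078
f*(-9.431) = (y-b)^2/(4a) = (-9.431 - 3)^2/(4*2)
= 154.5298/8 = 19.3162


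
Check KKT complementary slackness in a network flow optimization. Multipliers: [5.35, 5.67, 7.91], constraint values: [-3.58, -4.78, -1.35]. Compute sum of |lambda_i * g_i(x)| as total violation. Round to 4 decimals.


KKT complementary slackness check:
lambda_1 * g_1 = 5.35 * -3.58 = -19.153
lambda_2 * g_2 = 5.67 * -4.78 = -27.1026
lambda_3 * g_3 = 7.91 * -1.35 = -10.6785
Total violation = 19.153 + 27.1026 + 10.6785 = 56.9341


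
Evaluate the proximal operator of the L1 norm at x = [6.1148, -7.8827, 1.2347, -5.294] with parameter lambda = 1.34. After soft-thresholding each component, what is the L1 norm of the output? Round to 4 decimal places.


Soft-thresholding with lambda = 1.34:
prox(6.1148) = sign(6.1148)*max(|6.1148| - 1.34, 0) = 4.7748
prox(-7.8827) = sign(-7.8827)*max(|-7.8827| - 1.34, 0) = -6.5427
prox(1.2347) = sign(1.2347)*max(|1.2347| - 1.34, 0) = 0.0
prox(-5.294) = sign(-5.294)*max(|-5.294| - 1.34, 0) = -3.954
prox(x) = [4.7748, -6.5427, 0.0, -3.954]
||prox(x)||_1 = 4.7748 + 6.5427 + 0.0 + 3.954 = 15.2715


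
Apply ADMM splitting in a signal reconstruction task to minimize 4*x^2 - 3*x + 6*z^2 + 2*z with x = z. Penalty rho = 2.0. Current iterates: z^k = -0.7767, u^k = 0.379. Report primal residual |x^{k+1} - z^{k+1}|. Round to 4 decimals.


ADMM iteration with rho = 2.0, z^k = -0.7767, u^k = 0.379
Step 1: x-update.
Minimize 4*x^2 - 3*x + (2.0/2)*(x + 0.7767 + 0.379)^2
FOC: (2*4 + 2.0)*x = 3 + 2.0*(-0.7767 - 0.379)
x^{k+1} = 0.0689
Step 2: z-update.
Minimize 6*z^2 + 2*z + (2.0/2)*(0.0689 - z + 0.379)^2
FOC: (2*6 + 2.0)*z = -2 + 2.0*(0.0689 + 0.379)
z^{k+1} = -0.0789
Step 3: u-update.
u^{k+1} = 0.379 + 0.0689 + 0.0789 = 0.5267
Step 4: Primal residual = |0.0689 + 0.0789| = 0.1477


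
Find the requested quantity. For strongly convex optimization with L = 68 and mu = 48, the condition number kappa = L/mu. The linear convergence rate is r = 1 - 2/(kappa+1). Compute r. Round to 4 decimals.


Step 1: Compute the condition number.
kappa = L/mu = 68/48 = 1.4167
Step 2: Compute the convergence rate.
r = 1 - 2/(kappa + 1) = 1 - 2*mu/(L + mu) = (L - mu)/(L + mu) = 20/116 = 0.1724


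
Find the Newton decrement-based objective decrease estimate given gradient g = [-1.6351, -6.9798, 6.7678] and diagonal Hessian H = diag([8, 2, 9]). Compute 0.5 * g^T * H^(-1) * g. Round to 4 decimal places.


Step 1: H is diagonal, so H^(-1) * g = [-0.2044, -3.4899, 0.752].
Step 2: g^T H^(-1) g = sum_i g_i^2 / H_ii
  = (-1.6351)^2/8 + (-6.9798)^2/2 + (6.7678)^2/9
  = 0.3342 + 24.3588 + 5.0892 = 29.7822
Step 3: Objective decrease = 0.5 * g^T H^(-1) g = 14.8911


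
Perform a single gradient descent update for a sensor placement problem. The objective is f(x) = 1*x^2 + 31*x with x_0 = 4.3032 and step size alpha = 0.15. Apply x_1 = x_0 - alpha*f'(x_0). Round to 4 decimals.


We compute the gradient at x_0 and apply the update.
f'(x) = 2*x + 31
f'(4.3032) = 2*4.3032 + 31 = 39.6064
x_1 = 4.3032 - 0.15*39.6064 = -1.6378


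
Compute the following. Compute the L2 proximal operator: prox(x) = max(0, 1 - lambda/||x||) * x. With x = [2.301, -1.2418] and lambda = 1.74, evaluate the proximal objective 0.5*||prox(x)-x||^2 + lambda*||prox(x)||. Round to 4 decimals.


Step 1: Compute ||x||.
||x|| = 2.6147
Step 2: Compute scaling factor.
scale = max(0, 1 - 1.74/2.6147) = 0.3345
Step 3: prox(x) = [0.7698, -0.4154]
||prox(x)|| = 0.8747
Step 4: Proximal objective.
0.5*||prox-x||^2 = 1.5138
lambda*||prox|| = 1.522
Total = 3.0358


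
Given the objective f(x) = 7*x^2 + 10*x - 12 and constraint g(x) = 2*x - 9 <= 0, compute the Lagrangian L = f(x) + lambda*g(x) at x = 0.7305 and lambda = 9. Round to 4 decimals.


Step 1: Evaluate f(x).
f(0.7305) = 7*0.7305^2 + 10*0.7305 - 12 = -0.9596
Step 2: Evaluate g(x).
g(0.7305) = 2*0.7305 - 9 = -7.539
Step 3: Compute Lagrangian.
L = -0.9596 + 9*-7.539 = -68.8106


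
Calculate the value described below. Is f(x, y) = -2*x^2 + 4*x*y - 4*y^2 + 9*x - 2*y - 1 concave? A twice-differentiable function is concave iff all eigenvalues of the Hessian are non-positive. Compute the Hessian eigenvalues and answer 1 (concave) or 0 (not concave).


The Hessian of f(x,y) = -2*x^2 + 4*x*y - 4*y^2 + 9*x - 2*y - 1 is:
H = [[-4, 4], [4, -8]]
Trace = -4 - 8 = -12
Determinant = -4*-8 - (4)^2 = 16
Discriminant = (-12)^2 - 4*16 = 80.0
Eigenvalues: lambda_1 = -10.4721, lambda_2 = -1.5279
The function is concave.

1


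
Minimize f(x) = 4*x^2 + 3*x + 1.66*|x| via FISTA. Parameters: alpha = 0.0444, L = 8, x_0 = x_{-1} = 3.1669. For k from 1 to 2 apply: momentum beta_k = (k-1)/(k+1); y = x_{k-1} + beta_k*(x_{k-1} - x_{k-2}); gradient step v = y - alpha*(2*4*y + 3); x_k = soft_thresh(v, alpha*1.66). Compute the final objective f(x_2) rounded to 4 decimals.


FISTA on f(x) = 4*x^2 + 3*x + 1.66*|x|
L = 8, alpha = 0.0444
Iteration 1: beta = 0.0, y = 3.1669 + 0.0*(3.1669 - 3.1669) = 3.1669
  grad(y) = 28.3352, v = y - alpha*grad = 1.9088
  prox(v) = soft_thresh(1.9088, 0.0737) = 1.8351
Iteration 2: beta = 0.3333, y = 1.8351 + 0.3333*(1.8351 - 3.1669) = 1.3912
  grad(y) = 14.1295, v = y - alpha*grad = 0.7638
  prox(v) = soft_thresh(0.7638, 0.0737) = 0.6901
f(x_2) = 4*0.6901^2 + 3*0.6901 + 1.66*|0.6901| = 5.1211


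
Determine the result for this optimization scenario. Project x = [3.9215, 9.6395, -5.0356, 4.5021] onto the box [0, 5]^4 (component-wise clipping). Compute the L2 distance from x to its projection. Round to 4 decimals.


Project each component onto [0, 5].
clip(3.9215) = 3.9215, clip(9.6395) = 5.0, clip(-5.0356) = 0.0, clip(4.5021) = 4.5021
Projection = [3.9215, 5.0, 0.0, 4.5021]
Squared diffs: [0.0, 21.525, 25.3573, 0.0]
Distance = sqrt(46.8823) = 6.8471


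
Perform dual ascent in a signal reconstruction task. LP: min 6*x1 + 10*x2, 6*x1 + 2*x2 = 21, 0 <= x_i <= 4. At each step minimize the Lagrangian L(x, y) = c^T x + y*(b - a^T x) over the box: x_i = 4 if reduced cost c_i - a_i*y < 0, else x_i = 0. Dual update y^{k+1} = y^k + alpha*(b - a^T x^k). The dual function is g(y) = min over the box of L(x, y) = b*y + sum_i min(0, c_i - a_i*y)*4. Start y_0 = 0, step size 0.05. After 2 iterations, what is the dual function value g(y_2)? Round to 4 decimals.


Dual ascent for LP: min 6*x1 + 10*x2, 6*x1 + 2*x2 = 21, 0 <= x_i <= 4
Step 1: y^k = 0.0, reduced costs: (6.0, 10.0)
  x^k = (0.0, 0.0), subgradient = b - a^T x = 21.0
  y^{k+1} = 0.0 + 0.05*21.0 = 1.05
Step 2: y^k = 1.05, reduced costs: (-0.3, 7.9)
  x^k = (4.0, 0.0), subgradient = b - a^T x = -3.0
  y^{k+1} = 1.05 + 0.05*-3.0 = 0.9
Dual objective at y_2 = 0.9: reduced costs (0.6, 8.2), box minimizer x = (0.0, 0.0)
g(y_2) = b*y + (c1 - a1*y)*x1 + (c2 - a2*y)*x2 = 21*0.9 + 0.6*0.0 + 8.2*0.0 = 18.9 + 0.0 + 0.0 = 18.9


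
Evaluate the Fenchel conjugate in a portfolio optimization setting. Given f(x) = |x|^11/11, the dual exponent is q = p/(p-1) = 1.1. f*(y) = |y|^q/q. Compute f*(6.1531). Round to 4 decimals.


The conjugate exponent q satisfies 1/p + 1/q = 1.
p = 11, so q = 11/(11 - 1) = 1.1
|y|^q = 6.1531^1.1 = 7.3791
f*(6.1531) = 7.3791 / 1.1 = 6.7083


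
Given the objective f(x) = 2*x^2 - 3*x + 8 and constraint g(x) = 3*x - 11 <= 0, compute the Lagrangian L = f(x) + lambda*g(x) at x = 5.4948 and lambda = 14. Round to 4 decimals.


Step 1: Evaluate f(x).
f(5.4948) = 2*5.4948^2 - 3*5.4948 + 8 = 51.9013
Step 2: Evaluate g(x).
g(5.4948) = 3*5.4948 - 11 = 5.4844
Step 3: Compute Lagrangian.
L = 51.9013 + 14*5.4844 = 128.6829


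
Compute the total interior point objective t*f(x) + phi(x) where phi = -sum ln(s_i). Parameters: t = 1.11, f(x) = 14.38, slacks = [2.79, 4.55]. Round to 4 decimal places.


Step 1: Compute log-barrier.
ln values: [1.026, 1.5151]
phi = -(1.026 + 1.5151) = -2.5412
Step 2: Compute augmented objective.
t*f(x) = 1.11*14.38 = 15.9618
Total = 15.9618 - 2.5412 = 13.4206


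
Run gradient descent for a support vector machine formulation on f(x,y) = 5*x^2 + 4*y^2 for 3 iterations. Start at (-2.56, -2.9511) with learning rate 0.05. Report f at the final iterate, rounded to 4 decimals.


Gradient descent on f(x,y) = 5*x^2 + 4*y^2.
Starting point: (-2.56, -2.9511), alpha = 0.05
Step 1: grad_x = 2*5*-2.56 = -25.6, grad_y = 2*4*-2.9511 = -23.6088
  x_1 = -2.56 - 0.05*-25.6 = -1.28
  y_1 = -2.9511 - 0.05*-23.6088 = -1.7707
Step 2: grad_x = 2*5*-1.28 = -12.8, grad_y = 2*4*-1.7707 = -14.1653
  x_2 = -1.28 - 0.05*-12.8 = -0.64
  y_2 = -1.7707 - 0.05*-14.1653 = -1.0624
Step 3: grad_x = 2*5*-0.64 = -6.4, grad_y = 2*4*-1.0624 = -8.4992
  x_3 = -0.64 - 0.05*-6.4 = -0.32
  y_3 = -1.0624 - 0.05*-8.4992 = -0.6374
f(-0.32, -0.6374) = 5*(-0.32)^2 + 4*(-0.6374)^2 = 2.1373


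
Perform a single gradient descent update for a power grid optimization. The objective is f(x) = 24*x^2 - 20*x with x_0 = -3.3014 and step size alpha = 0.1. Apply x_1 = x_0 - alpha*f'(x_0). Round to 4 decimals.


We compute the gradient at x_0 and apply the update.
f'(x) = 48*x - 20
f'(-3.3014) = 48*-3.3014 - 20 = -178.4672
x_1 = -3.3014 - 0.1*-178.4672 = 14.5453
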